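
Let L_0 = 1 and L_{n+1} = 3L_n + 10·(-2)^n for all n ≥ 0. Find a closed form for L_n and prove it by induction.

Claim: L_n = 3·3^n − 2·(-2)^n.

Base case: L_0 = 1, and 3·3^0 − 2·(-2)^0 = 3 − 2 = 1.
Assume L_m = 3·3^m − 2·(-2)^m for some m ≥ 0.
Then L_{m+1} = 3L_m + 10·(-2)^m = 3·(3·3^m − 2·(-2)^m) + 10·(-2)^m = 3·3^{m+1} − 6·(-2)^m + 10·(-2)^m = 3·3^{m+1} + 4·(-2)^m = 3·3^{m+1} − 2·(-2)^{m+1}.
Hence L_n = 3·3^n − 2·(-2)^n for every n ≥ 0, by induction.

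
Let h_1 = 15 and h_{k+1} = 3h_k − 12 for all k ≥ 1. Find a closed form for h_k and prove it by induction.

Claim: h_k = 3^{k+1} + 6.

Base case: h_1 = 15, and 3^{1+1} + 6 = 9 + 6 = 15.
Assume h_m = 3^{m+1} + 6 for some m ≥ 1.
Then h_{m+1} = 3h_m − 12 = 3·(3^{m+1} + 6) − 12 = 3^{m+2} + 18 − 12 = 3^{m+2} + 6.
By induction, h_k = 3^{k+1} + 6 for all k ≥ 1.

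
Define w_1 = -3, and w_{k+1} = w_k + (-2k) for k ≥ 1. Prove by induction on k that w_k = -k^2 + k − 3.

Base case: w_1 = -3, and -1^2 + 1 − 3 = -3.
Assume w_j = -j^2 + j − 3.
Then w_{j+1} = w_j + (-2j) = (-j^2 + j − 3) + (-2j) = -j^2 − j − 3,
and -(j+1)^2 + (j+1) − 3 = -j^2 − j − 3.
Hence w_k = -k^2 + k − 3 for every k ≥ 1, by induction.

w_k = -k^2 + k − 3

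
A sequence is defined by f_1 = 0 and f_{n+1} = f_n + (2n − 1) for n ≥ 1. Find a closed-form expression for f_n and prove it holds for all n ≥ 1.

Claim: f_n = n^2 − 2n + 1.

Base case: f_1 = 0, and 1^2 − 2·1 + 1 = 0.
Assume f_k = k^2 − 2k + 1.
Then f_{k+1} = f_k + (2k − 1) = (k^2 − 2k + 1) + (2k − 1) = k^2,
and (k+1)^2 − 2·(k+1) + 1 = k^2.
By induction, f_n = n^2 − 2n + 1 for all n ≥ 1.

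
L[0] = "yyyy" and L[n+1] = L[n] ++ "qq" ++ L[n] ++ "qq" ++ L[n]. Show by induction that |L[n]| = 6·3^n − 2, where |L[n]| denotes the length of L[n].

Base case: |L[0]| = 4, and 6·3^0 − 2 = 4.
Assume |L[k]| = 6·3^k − 2.
Then |L[k+1]| = 3|L[k]| + 4 = 3(6·3^k − 2) + 4 = 6·3^{k+1} − 6 + 4 = 6·3^{k+1} − 2.
So the formula holds for k+1, and by induction |L[n]| = 6·3^n − 2 for all n ≥ 0.

|L[n]| = 6·3^n − 2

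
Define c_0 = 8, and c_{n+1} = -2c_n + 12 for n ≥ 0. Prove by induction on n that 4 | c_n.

Base case: c_0 = 8 = 4·2, so 4 | c_0.
Assume 4 | c_m, so c_m = 4t for some integer t.
Then c_{m+1} = -2c_m + 12 = -2·(4t) + 12 = 4(-2t + 3), so 4 | c_{m+1}.
So the property holds for m+1, and by induction 4 | c_n for all n ≥ 0.

4 | c_n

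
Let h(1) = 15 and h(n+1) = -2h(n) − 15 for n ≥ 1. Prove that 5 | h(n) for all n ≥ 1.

Base case: h(1) = 15 = 5·3, so 5 | h(1).
Assume 5 | h(m), so h(m) = 5t for some integer t.
Then h(m+1) = -2h(m) − 15 = -2·(5t) − 15 = 5(-2t − 3), so 5 | h(m+1).
This completes the inductive step, so 5 | h(n) for all n ≥ 1.

5 | h(n)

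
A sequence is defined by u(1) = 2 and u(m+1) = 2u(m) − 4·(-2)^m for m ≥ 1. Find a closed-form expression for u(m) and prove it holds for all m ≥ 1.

Claim: u(m) = 2·2^m + (-2)^m.

Base case: u(1) = 2, and 2·2^1 + (-2)^1 = 4 − 2 = 2.
Assume u(r) = 2·2^r + (-2)^r for some r ≥ 1.
Then u(r+1) = 2u(r) − 4·(-2)^r = 2·(2·2^r + (-2)^r) − 4·(-2)^r = 2·2^{r+1} + 2·(-2)^r − 4·(-2)^r = 2·2^{r+1} − 2·(-2)^r = 2·2^{r+1} + (-2)^{r+1}.
This completes the inductive step, so u(m) = 2·2^m + (-2)^m for all m ≥ 1.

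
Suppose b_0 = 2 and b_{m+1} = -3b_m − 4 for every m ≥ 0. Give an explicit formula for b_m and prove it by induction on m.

Claim: b_m = 3·(-3)^m − 1.

Base case: b_0 = 2, and 3·(-3)^0 − 1 = 3 − 1 = 2.
Assume b_r = 3·(-3)^r − 1 for some r ≥ 0.
Then b_{r+1} = -3b_r − 4 = -3·(3·(-3)^r − 1) − 4 = -9·(-3)^r + 3 − 4 = 3·(-3)^{r+1} − 1.
This completes the inductive step, so b_m = 3·(-3)^m − 1 for all m ≥ 0.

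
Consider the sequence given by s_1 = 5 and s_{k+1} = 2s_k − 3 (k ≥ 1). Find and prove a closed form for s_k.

Claim: s_k = 2^k + 3.

Base case: s_1 = 5, and 2^1 + 3 = 2 + 3 = 5.
Assume s_m = 2^m + 3 for some m ≥ 1.
Then s_{m+1} = 2s_m − 3 = 2·(2^m + 3) − 3 = 2^{m+1} + 6 − 3 = 2^{m+1} + 3.
This completes the inductive step, so s_k = 2^k + 3 for all k ≥ 1.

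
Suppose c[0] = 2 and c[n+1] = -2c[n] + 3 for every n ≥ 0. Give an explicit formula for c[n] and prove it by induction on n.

Claim: c[n] = (-2)^n + 1.

Base case: c[0] = 2, and (-2)^0 + 1 = 1 + 1 = 2.
Assume c[m] = (-2)^m + 1 for some m ≥ 0.
Then c[m+1] = -2c[m] + 3 = -2·((-2)^m + 1) + 3 = -2·(-2)^m − 2 + 3 = (-2)^{m+1} + 1.
Hence c[n] = (-2)^n + 1 for every n ≥ 0, by induction.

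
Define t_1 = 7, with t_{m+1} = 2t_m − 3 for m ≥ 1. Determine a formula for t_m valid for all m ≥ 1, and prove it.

Claim: t_m = 2^{m+1} + 3.

Base case: t_1 = 7, and 2^{1+1} + 3 = 4 + 3 = 7.
Assume t_k = 2^{k+1} + 3 for some k ≥ 1.
Then t_{k+1} = 2t_k − 3 = 2·(2^{k+1} + 3) − 3 = 2^{k+2} + 6 − 3 = 2^{k+2} + 3.
This completes the inductive step, so t_m = 2^{m+1} + 3 for all m ≥ 1.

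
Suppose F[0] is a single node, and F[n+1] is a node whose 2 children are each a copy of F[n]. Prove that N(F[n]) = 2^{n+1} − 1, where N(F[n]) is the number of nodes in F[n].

Base case: N(F[0]) = 1, and 2^{0+1} − 1 = 1.
Assume N(F[r]) = 2^{r+1} − 1.
Then N(F[r+1]) = 1 + 2N(F[r]) = 1 + 2(2^{r+1} − 1) = 2^{r+2} − 2 + 1 = 2^{r+2} − 1.
This completes the inductive step, so N(F[n]) = 2^{n+1} − 1 for all n ≥ 0.

N(F[n]) = 2^{n+1} − 1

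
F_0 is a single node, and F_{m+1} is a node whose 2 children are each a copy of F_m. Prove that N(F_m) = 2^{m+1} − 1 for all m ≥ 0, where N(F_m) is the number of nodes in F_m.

Base case: N(F_0) = 1, and 2^{0+1} − 1 = 1.
Assume N(F_k) = 2^{k+1} − 1.
Then N(F_{k+1}) = 1 + 2N(F_k) = 1 + 2(2^{k+1} − 1) = 2^{k+2} − 2 + 1 = 2^{k+2} − 1.
By induction, N(F_m) = 2^{m+1} − 1 for all m ≥ 0.

N(F_m) = 2^{m+1} − 1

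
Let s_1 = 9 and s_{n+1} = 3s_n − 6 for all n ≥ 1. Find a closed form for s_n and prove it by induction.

Claim: s_n = 2·3^n + 3.

Base case: s_1 = 9, and 2·3^1 + 3 = 6 + 3 = 9.
Assume s_j = 2·3^j + 3 for some j ≥ 1.
Then s_{j+1} = 3s_j − 6 = 3·(2·3^j + 3) − 6 = 6·3^j + 9 − 6 = 2·3^{j+1} + 3.
Hence s_n = 2·3^n + 3 for every n ≥ 1, by induction.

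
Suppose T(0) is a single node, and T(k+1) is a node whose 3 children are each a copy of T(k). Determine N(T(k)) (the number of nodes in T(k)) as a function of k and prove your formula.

Claim: N(T(k)) = (3^{k+1} − 1)/2.

Base case: N(T(0)) = 1, and (3^{0+1} − 1)/2 = 1.
Assume N(T(j)) = (3^{j+1} − 1)/2.
Then N(T(j+1)) = 1 + 3N(T(j)) = 1 + 3·(3^{j+1} − 1)/2 = 1 + (3^{j+2} − 3)/2 = (2 + 3^{j+2} − 3)/2 = (3^{j+2} − 1)/2.
This completes the inductive step, so N(T(k)) = (3^{k+1} − 1)/2 for all k ≥ 0.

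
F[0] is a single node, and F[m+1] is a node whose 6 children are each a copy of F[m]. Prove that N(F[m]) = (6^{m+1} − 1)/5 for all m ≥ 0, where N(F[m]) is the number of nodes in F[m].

Base case: N(F[0]) = 1, and (6^{0+1} − 1)/5 = 1.
Assume N(F[j]) = (6^{j+1} − 1)/5.
Then N(F[j+1]) = 1 + 6N(F[j]) = 1 + 6·(6^{j+1} − 1)/5 = 1 + (6^{j+2} − 6)/5 = (5 + 6^{j+2} − 6)/5 = (6^{j+2} − 1)/5.
Hence N(F[m]) = (6^{m+1} − 1)/5 for every m ≥ 0, by induction.

N(F[m]) = (6^{m+1} − 1)/5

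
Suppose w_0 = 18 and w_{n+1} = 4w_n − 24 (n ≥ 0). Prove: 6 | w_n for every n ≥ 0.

Base case: w_0 = 18 = 6·3, so 6 | w_0.
Assume 6 | w_k, so w_k = 6t for some integer t.
Then w_{k+1} = 4w_k − 24 = 4·(6t) − 24 = 6(4t − 4), so 6 | w_{k+1}.
So the property holds for k+1, and by induction 6 | w_n for all n ≥ 0.

6 | w_n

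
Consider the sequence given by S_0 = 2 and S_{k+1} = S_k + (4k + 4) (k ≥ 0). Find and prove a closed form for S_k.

Claim: S_k = 2k^2 + 2k + 2.

Base case: S_0 = 2, and 2·0^2 + 2·0 + 2 = 2.
Assume S_j = 2j^2 + 2j + 2.
Then S_{j+1} = S_j + (4j + 4) = (2j^2 + 2j + 2) + (4j + 4) = 2j^2 + 6j + 6,
and 2·(j+1)^2 + 2·(j+1) + 2 = 2j^2 + 6j + 6.
This completes the inductive step, so S_k = 2k^2 + 2k + 2 for all k ≥ 0.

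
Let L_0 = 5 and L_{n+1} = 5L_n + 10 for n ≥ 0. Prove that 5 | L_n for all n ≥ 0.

Base case: L_0 = 5 = 5·1, so 5 | L_0.
Assume 5 | L_r, so L_r = 5t for some integer t.
Then L_{r+1} = 5L_r + 10 = 5·(5t) + 10 = 5(5t + 2), so 5 | L_{r+1}.
By induction, 5 | L_n for all n ≥ 0.

5 | L_n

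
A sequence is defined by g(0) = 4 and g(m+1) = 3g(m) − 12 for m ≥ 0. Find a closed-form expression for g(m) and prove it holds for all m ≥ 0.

Claim: g(m) = -2·3^m + 6.

Base case: g(0) = 4, and -2·3^0 + 6 = -2 + 6 = 4.
Assume g(k) = -2·3^k + 6 for some k ≥ 0.
Then g(k+1) = 3g(k) − 12 = 3·(-2·3^k + 6) − 12 = -6·3^k + 18 − 12 = -2·3^{k+1} + 6.
Hence g(m) = -2·3^m + 6 for every m ≥ 0, by induction.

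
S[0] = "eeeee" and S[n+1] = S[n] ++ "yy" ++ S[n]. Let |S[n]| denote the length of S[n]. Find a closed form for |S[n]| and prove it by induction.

Claim: |S[n]| = 7·2^n − 2.

Base case: |S[0]| = 5, and 7·2^0 − 2 = 5.
Assume |S[k]| = 7·2^k − 2.
Then |S[k+1]| = |S[k]| + 2 + |S[k]| = 2|S[k]| + 2 = 2(7·2^k − 2) + 2 = 7·2^{k+1} − 4 + 2 = 7·2^{k+1} − 2.
This completes the inductive step, so |S[n]| = 7·2^n − 2 for all n ≥ 0.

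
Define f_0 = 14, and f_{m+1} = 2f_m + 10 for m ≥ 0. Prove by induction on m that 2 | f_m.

Base case: f_0 = 14 = 2·7, so 2 | f_0.
Assume 2 | f_r, so f_r = 2t for some integer t.
Then f_{r+1} = 2f_r + 10 = 2·(2t) + 10 = 2(2t + 5), so 2 | f_{r+1}.
So the property holds for r+1, and by induction 2 | f_m for all m ≥ 0.

2 | f_m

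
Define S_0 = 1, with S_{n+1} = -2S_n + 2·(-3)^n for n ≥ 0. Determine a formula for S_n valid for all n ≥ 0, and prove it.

Claim: S_n = 3·(-2)^n − 2·(-3)^n.

Base case: S_0 = 1, and 3·(-2)^0 − 2·(-3)^0 = 3 − 2 = 1.
Assume S_k = 3·(-2)^k − 2·(-3)^k for some k ≥ 0.
Then S_{k+1} = -2S_k + 2·(-3)^k = -2·(3·(-2)^k − 2·(-3)^k) + 2·(-3)^k = 3·(-2)^{k+1} + 4·(-3)^k + 2·(-3)^k = 3·(-2)^{k+1} + 6·(-3)^k = 3·(-2)^{k+1} − 2·(-3)^{k+1}.
So the formula holds for k+1, and by induction S_n = 3·(-2)^n − 2·(-3)^n for all n ≥ 0.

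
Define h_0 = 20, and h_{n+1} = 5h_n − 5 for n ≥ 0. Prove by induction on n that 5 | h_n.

Base case: h_0 = 20 = 5·4, so 5 | h_0.
Assume 5 | h_k, so h_k = 5t for some integer t.
Then h_{k+1} = 5h_k − 5 = 5·(5t) − 5 = 5(5t − 1), so 5 | h_{k+1}.
This completes the inductive step, so 5 | h_n for all n ≥ 0.

5 | h_n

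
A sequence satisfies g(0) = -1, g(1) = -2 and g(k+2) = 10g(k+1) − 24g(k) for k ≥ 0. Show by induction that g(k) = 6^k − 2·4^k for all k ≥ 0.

Base cases: g(0) = -1 and 6^0 − 2·4^0 = -1; g(1) = -2 and 6^1 − 2·4^1 = -2.
Assume g(j) = 6^j − 2·4^j for all 0 ≤ j ≤ m, where m ≥ 1.
Then g(m+1) = 10g(m) − 24g(m−1) = 10·(6^m − 2·4^m) − 24·(6^{m−1} − 2·4^{m−1}) = (10·6 − 24)6^{m−1} − 2·(10·4 − 24)4^{m−1} = 36·6^{m−1} − 32·4^{m−1} = 6^{m+1} − 2·4^{m+1}.
This completes the inductive step, so g(k) = 6^k − 2·4^k for all k ≥ 0.

g(k) = 6^k − 2·4^k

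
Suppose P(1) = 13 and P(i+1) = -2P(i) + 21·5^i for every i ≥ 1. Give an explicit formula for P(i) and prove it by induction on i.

Claim: P(i) = (-2)^i + 3·5^i.

Base case: P(1) = 13, and (-2)^1 + 3·5^1 = -2 + 15 = 13.
Assume P(j) = (-2)^j + 3·5^j for some j ≥ 1.
Then P(j+1) = -2P(j) + 21·5^j = -2·((-2)^j + 3·5^j) + 21·5^j = (-2)^{j+1} − 6·5^j + 21·5^j = (-2)^{j+1} + 15·5^j = (-2)^{j+1} + 3·5^{j+1}.
By induction, P(i) = (-2)^i + 3·5^i for all i ≥ 1.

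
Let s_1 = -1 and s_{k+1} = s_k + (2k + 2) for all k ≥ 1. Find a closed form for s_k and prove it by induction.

Claim: s_k = k^2 + k − 3.

Base case: s_1 = -1, and 1^2 + 1 − 3 = -1.
Assume s_r = r^2 + r − 3.
Then s_{r+1} = s_r + (2r + 2) = (r^2 + r − 3) + (2r + 2) = r^2 + 3r − 1,
and (r+1)^2 + (r+1) − 3 = r^2 + 3r − 1.
By induction, s_k = k^2 + k − 3 for all k ≥ 1.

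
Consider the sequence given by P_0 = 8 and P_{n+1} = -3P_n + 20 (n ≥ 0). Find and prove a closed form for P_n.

Claim: P_n = 3·(-3)^n + 5.

Base case: P_0 = 8, and 3·(-3)^0 + 5 = 3 + 5 = 8.
Assume P_j = 3·(-3)^j + 5 for some j ≥ 0.
Then P_{j+1} = -3P_j + 20 = -3·(3·(-3)^j + 5) + 20 = -9·(-3)^j − 15 + 20 = 3·(-3)^{j+1} + 5.
This completes the inductive step, so P_n = 3·(-3)^n + 5 for all n ≥ 0.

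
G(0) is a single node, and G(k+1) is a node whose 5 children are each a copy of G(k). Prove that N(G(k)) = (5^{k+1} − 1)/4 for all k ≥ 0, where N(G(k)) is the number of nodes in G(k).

Base case: N(G(0)) = 1, and (5^{0+1} − 1)/4 = 1.
Assume N(G(m)) = (5^{m+1} − 1)/4.
Then N(G(m+1)) = 1 + 5N(G(m)) = 1 + 5·(5^{m+1} − 1)/4 = 1 + (5^{m+2} − 5)/4 = (4 + 5^{m+2} − 5)/4 = (5^{m+2} − 1)/4.
This completes the inductive step, so N(G(k)) = (5^{k+1} − 1)/4 for all k ≥ 0.

N(G(k)) = (5^{k+1} − 1)/4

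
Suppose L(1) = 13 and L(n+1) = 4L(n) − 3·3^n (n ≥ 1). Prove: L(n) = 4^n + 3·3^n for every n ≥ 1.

Base case: L(1) = 13, and 4^1 + 3·3^1 = 4 + 9 = 13.
Assume L(j) = 4^j + 3·3^j for some j ≥ 1.
Then L(j+1) = 4L(j) − 3·3^j = 4·(4^j + 3·3^j) − 3·3^j = 4^{j+1} + 12·3^j − 3·3^j = 4^{j+1} + 9·3^j = 4^{j+1} + 3·3^{j+1}.
This completes the inductive step, so L(n) = 4^n + 3·3^n for all n ≥ 1.

L(n) = 4^n + 3·3^n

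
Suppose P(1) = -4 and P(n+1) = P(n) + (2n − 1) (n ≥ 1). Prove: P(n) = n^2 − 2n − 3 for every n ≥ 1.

Base case: P(1) = -4, and 1^2 − 2·1 − 3 = -4.
Assume P(k) = k^2 − 2k − 3.
Then P(k+1) = P(k) + (2k − 1) = (k^2 − 2k − 3) + (2k − 1) = k^2 − 4,
and (k+1)^2 − 2·(k+1) − 3 = k^2 − 4.
By induction, P(n) = n^2 − 2n − 3 for all n ≥ 1.

P(n) = n^2 − 2n − 3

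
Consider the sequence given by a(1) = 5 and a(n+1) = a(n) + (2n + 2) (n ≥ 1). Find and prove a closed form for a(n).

Claim: a(n) = n^2 + n + 3.

Base case: a(1) = 5, and 1^2 + 1 + 3 = 5.
Assume a(r) = r^2 + r + 3.
Then a(r+1) = a(r) + (2r + 2) = (r^2 + r + 3) + (2r + 2) = r^2 + 3r + 5,
and (r+1)^2 + (r+1) + 3 = r^2 + 3r + 5.
This completes the inductive step, so a(n) = n^2 + n + 3 for all n ≥ 1.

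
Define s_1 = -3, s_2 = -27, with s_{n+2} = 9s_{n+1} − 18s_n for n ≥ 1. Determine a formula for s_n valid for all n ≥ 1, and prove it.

Claim: s_n = -6^n + 3^n.

Base cases: s_1 = -3 and -6^1 + 3^1 = -3; s_2 = -27 and -6^2 + 3^2 = -27.
Assume s_j = -6^j + 3^j for all 1 ≤ j ≤ k, where k ≥ 2.
Then s_{k+1} = 9s_k − 18s_{k−1} = 9·(-6^k + 3^k) − 18·(-6^{k−1} + 3^{k−1}) = -(9·6 − 18)6^{k−1} + (9·3 − 18)3^{k−1} = -36·6^{k−1} + 9·3^{k−1} = -6^{k+1} + 3^{k+1}.
By strong induction, s_n = -6^n + 3^n for all n ≥ 1.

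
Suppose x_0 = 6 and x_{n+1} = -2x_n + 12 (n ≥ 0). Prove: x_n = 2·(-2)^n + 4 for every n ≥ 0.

Base case: x_0 = 6, and 2·(-2)^0 + 4 = 2 + 4 = 6.
Assume x_k = 2·(-2)^k + 4 for some k ≥ 0.
Then x_{k+1} = -2x_k + 12 = -2·(2·(-2)^k + 4) + 12 = -4·(-2)^k − 8 + 12 = 2·(-2)^{k+1} + 4.
By induction, x_n = 2·(-2)^n + 4 for all n ≥ 0.

x_n = 2·(-2)^n + 4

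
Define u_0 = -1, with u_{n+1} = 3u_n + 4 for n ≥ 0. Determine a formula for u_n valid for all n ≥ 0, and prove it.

Claim: u_n = 3^n − 2.

Base case: u_0 = -1, and 3^0 − 2 = 1 − 2 = -1.
Assume u_k = 3^k − 2 for some k ≥ 0.
Then u_{k+1} = 3u_k + 4 = 3·(3^k − 2) + 4 = 3^{k+1} − 6 + 4 = 3^{k+1} − 2.
This completes the inductive step, so u_n = 3^n − 2 for all n ≥ 0.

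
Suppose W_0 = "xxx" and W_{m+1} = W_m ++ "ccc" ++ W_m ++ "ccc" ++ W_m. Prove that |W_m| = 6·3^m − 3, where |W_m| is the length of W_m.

Base case: |W_0| = 3, and 6·3^0 − 3 = 3.
Assume |W_k| = 6·3^k − 3.
Then |W_{k+1}| = 3|W_k| + 6 = 3(6·3^k − 3) + 6 = 6·3^{k+1} − 9 + 6 = 6·3^{k+1} − 3.
By induction, |W_m| = 6·3^m − 3 for all m ≥ 0.

|W_m| = 6·3^m − 3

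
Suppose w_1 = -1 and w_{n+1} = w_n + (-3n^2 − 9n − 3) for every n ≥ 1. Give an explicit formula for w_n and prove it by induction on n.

Claim: w_n = -n^3 − 3n^2 + n + 2.

Base case: w_1 = -1, and -1^3 − 3·1^2 + 1 + 2 = -1.
Assume w_k = -k^3 − 3k^2 + k + 2.
Then w_{k+1} = w_k + (-3k^2 − 9k − 3) = (-k^3 − 3k^2 + k + 2) + (-3k^2 − 9k − 3) = -k^3 − 6k^2 − 8k − 1,
and -(k+1)^3 − 3·(k+1)^2 + (k+1) + 2 = -k^3 − 6k^2 − 8k − 1.
By induction, w_n = -n^3 − 3n^2 + n + 2 for all n ≥ 1.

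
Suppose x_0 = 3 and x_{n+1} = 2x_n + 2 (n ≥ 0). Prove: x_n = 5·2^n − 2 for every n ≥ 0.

Base case: x_0 = 3, and 5·2^0 − 2 = 5 − 2 = 3.
Assume x_m = 5·2^m − 2 for some m ≥ 0.
Then x_{m+1} = 2x_m + 2 = 2·(5·2^m − 2) + 2 = 10·2^m − 4 + 2 = 5·2^{m+1} − 2.
So the formula holds for m+1, and by induction x_n = 5·2^n − 2 for all n ≥ 0.

x_n = 5·2^n − 2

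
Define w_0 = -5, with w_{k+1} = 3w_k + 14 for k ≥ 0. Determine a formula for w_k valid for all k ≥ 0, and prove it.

Claim: w_k = 2·3^k − 7.

Base case: w_0 = -5, and 2·3^0 − 7 = 2 − 7 = -5.
Assume w_m = 2·3^m − 7 for some m ≥ 0.
Then w_{m+1} = 3w_m + 14 = 3·(2·3^m − 7) + 14 = 6·3^m − 21 + 14 = 2·3^{m+1} − 7.
By induction, w_k = 2·3^k − 7 for all k ≥ 0.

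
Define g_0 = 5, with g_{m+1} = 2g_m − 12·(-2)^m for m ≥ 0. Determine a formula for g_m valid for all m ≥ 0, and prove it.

Claim: g_m = 2·2^m + 3·(-2)^m.

Base case: g_0 = 5, and 2·2^0 + 3·(-2)^0 = 2 + 3 = 5.
Assume g_j = 2·2^j + 3·(-2)^j for some j ≥ 0.
Then g_{j+1} = 2g_j − 12·(-2)^j = 2·(2·2^j + 3·(-2)^j) − 12·(-2)^j = 2·2^{j+1} + 6·(-2)^j − 12·(-2)^j = 2·2^{j+1} − 6·(-2)^j = 2·2^{j+1} + 3·(-2)^{j+1}.
By induction, g_m = 2·2^m + 3·(-2)^m for all m ≥ 0.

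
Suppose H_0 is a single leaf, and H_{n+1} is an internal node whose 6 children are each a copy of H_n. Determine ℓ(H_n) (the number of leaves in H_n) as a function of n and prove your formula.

Claim: ℓ(H_n) = 6^n.

Base case: ℓ(H_0) = 1, and 6^0 = 1.
Assume ℓ(H_k) = 6^k.
Then ℓ(H_{k+1}) = 6·ℓ(H_k) = 6·6^k = 6^{k+1}.
Hence ℓ(H_n) = 6^n for every n ≥ 0, by induction.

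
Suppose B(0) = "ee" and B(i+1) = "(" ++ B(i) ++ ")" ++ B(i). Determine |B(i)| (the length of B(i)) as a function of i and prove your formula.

Claim: |B(i)| = 2^{i+2} − 2.

Base case: |B(0)| = 2, and 2^{0+2} − 2 = 2.
Assume |B(r)| = 2^{r+2} − 2.
Then |B(r+1)| = 1 + |B(r)| + 1 + |B(r)| = 2|B(r)| + 2 = 2(2^{r+2} − 2) + 2 = 2^{r+3} − 4 + 2 = 2^{r+3} − 2.
Hence |B(i)| = 2^{i+2} − 2 for every i ≥ 0, by induction.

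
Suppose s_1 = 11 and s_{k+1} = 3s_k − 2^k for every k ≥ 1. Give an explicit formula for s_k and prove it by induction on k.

Claim: s_k = 3·3^k + 2^k.

Base case: s_1 = 11, and 3·3^1 + 2^1 = 9 + 2 = 11.
Assume s_j = 3·3^j + 2^j for some j ≥ 1.
Then s_{j+1} = 3s_j − 2^j = 3·(3·3^j + 2^j) − 2^j = 3·3^{j+1} + 3·2^j − 2^j = 3·3^{j+1} + 2·2^j = 3·3^{j+1} + 2^{j+1}.
Hence s_k = 3·3^k + 2^k for every k ≥ 1, by induction.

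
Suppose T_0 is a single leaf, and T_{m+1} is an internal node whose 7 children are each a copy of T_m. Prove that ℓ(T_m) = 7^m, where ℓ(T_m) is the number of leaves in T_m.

Base case: ℓ(T_0) = 1, and 7^0 = 1.
Assume ℓ(T_r) = 7^r.
Then ℓ(T_{r+1}) = 7·ℓ(T_r) = 7·7^r = 7^{r+1}.
Hence ℓ(T_m) = 7^m for every m ≥ 0, by induction.

ℓ(T_m) = 7^m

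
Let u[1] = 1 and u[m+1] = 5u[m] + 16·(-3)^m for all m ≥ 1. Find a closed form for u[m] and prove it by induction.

Claim: u[m] = -5^m − 2·(-3)^m.

Base case: u[1] = 1, and -5^1 − 2·(-3)^1 = -5 + 6 = 1.
Assume u[k] = -5^k − 2·(-3)^k for some k ≥ 1.
Then u[k+1] = 5u[k] + 16·(-3)^k = 5·(-5^k − 2·(-3)^k) + 16·(-3)^k = -5^{k+1} − 10·(-3)^k + 16·(-3)^k = -5^{k+1} + 6·(-3)^k = -5^{k+1} − 2·(-3)^{k+1}.
Hence u[m] = -5^m − 2·(-3)^m for every m ≥ 1, by induction.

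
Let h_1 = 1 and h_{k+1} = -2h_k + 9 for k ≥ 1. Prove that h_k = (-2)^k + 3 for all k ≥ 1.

Base case: h_1 = 1, and (-2)^1 + 3 = -2 + 3 = 1.
Assume h_r = (-2)^r + 3 for some r ≥ 1.
Then h_{r+1} = -2h_r + 9 = -2·((-2)^r + 3) + 9 = -2·(-2)^r − 6 + 9 = (-2)^{r+1} + 3.
Hence h_k = (-2)^k + 3 for every k ≥ 1, by induction.

h_k = (-2)^k + 3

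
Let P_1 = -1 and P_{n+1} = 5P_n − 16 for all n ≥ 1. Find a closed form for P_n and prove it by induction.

Claim: P_n = -5^n + 4.

Base case: P_1 = -1, and -5^1 + 4 = -5 + 4 = -1.
Assume P_m = -5^m + 4 for some m ≥ 1.
Then P_{m+1} = 5P_m − 16 = 5·(-5^m + 4) − 16 = -5^{m+1} + 20 − 16 = -5^{m+1} + 4.
This completes the inductive step, so P_n = -5^n + 4 for all n ≥ 1.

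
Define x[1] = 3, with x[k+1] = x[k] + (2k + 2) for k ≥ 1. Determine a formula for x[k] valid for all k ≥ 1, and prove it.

Claim: x[k] = k^2 + k + 1.

Base case: x[1] = 3, and 1^2 + 1 + 1 = 3.
Assume x[r] = r^2 + r + 1.
Then x[r+1] = x[r] + (2r + 2) = (r^2 + r + 1) + (2r + 2) = r^2 + 3r + 3,
and (r+1)^2 + (r+1) + 1 = r^2 + 3r + 3.
Hence x[k] = k^2 + k + 1 for every k ≥ 1, by induction.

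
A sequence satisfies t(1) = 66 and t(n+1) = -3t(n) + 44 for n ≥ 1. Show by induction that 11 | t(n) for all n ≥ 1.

Base case: t(1) = 66 = 11·6, so 11 | t(1).
Assume 11 | t(j), so t(j) = 11s for some integer s.
Then t(j+1) = -3t(j) + 44 = -3·(11s) + 44 = 11(-3s + 4), so 11 | t(j+1).
So the property holds for j+1, and by induction 11 | t(n) for all n ≥ 1.

11 | t(n)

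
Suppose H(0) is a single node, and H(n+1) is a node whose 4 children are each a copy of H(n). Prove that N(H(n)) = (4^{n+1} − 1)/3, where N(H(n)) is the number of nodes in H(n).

Base case: N(H(0)) = 1, and (4^{0+1} − 1)/3 = 1.
Assume N(H(k)) = (4^{k+1} − 1)/3.
Then N(H(k+1)) = 1 + 4N(H(k)) = 1 + 4·(4^{k+1} − 1)/3 = 1 + (4^{k+2} − 4)/3 = (3 + 4^{k+2} − 4)/3 = (4^{k+2} − 1)/3.
Hence N(H(n)) = (4^{n+1} − 1)/3 for every n ≥ 0, by induction.

N(H(n)) = (4^{n+1} − 1)/3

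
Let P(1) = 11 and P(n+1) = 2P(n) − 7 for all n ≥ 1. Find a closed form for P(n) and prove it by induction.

Claim: P(n) = 2^{n+1} + 7.

Base case: P(1) = 11, and 2^{1+1} + 7 = 4 + 7 = 11.
Assume P(r) = 2^{r+1} + 7 for some r ≥ 1.
Then P(r+1) = 2P(r) − 7 = 2·(2^{r+1} + 7) − 7 = 2^{r+2} + 14 − 7 = 2^{r+2} + 7.
This completes the inductive step, so P(n) = 2^{n+1} + 7 for all n ≥ 1.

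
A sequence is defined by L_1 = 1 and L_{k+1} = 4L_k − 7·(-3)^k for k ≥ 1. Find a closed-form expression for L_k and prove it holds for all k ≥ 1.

Claim: L_k = 4^k + (-3)^k.

Base case: L_1 = 1, and 4^1 + (-3)^1 = 4 − 3 = 1.
Assume L_j = 4^j + (-3)^j for some j ≥ 1.
Then L_{j+1} = 4L_j − 7·(-3)^j = 4·(4^j + (-3)^j) − 7·(-3)^j = 4^{j+1} + 4·(-3)^j − 7·(-3)^j = 4^{j+1} − 3·(-3)^j = 4^{j+1} + (-3)^{j+1}.
By induction, L_k = 4^k + (-3)^k for all k ≥ 1.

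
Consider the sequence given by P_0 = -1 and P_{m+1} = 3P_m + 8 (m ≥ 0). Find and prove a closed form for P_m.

Claim: P_m = 3^{m+1} − 4.

Base case: P_0 = -1, and 3^{0+1} − 4 = 3 − 4 = -1.
Assume P_j = 3^{j+1} − 4 for some j ≥ 0.
Then P_{j+1} = 3P_j + 8 = 3·(3^{j+1} − 4) + 8 = 3^{j+2} − 12 + 8 = 3^{j+2} − 4.
So the formula holds for j+1, and by induction P_m = 3^{m+1} − 4 for all m ≥ 0.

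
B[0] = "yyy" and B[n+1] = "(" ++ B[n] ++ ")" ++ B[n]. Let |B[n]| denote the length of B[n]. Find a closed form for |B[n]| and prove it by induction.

Claim: |B[n]| = 5·2^n − 2.

Base case: |B[0]| = 3, and 5·2^0 − 2 = 3.
Assume |B[k]| = 5·2^k − 2.
Then |B[k+1]| = 1 + |B[k]| + 1 + |B[k]| = 2|B[k]| + 2 = 2(5·2^k − 2) + 2 = 5·2^{k+1} − 4 + 2 = 5·2^{k+1} − 2.
This completes the inductive step, so |B[n]| = 5·2^n − 2 for all n ≥ 0.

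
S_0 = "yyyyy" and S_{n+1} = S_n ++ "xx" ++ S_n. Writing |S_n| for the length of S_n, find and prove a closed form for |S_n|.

Claim: |S_n| = 7·2^n − 2.

Base case: |S_0| = 5, and 7·2^0 − 2 = 5.
Assume |S_r| = 7·2^r − 2.
Then |S_{r+1}| = |S_r| + 2 + |S_r| = 2|S_r| + 2 = 2(7·2^r − 2) + 2 = 7·2^{r+1} − 4 + 2 = 7·2^{r+1} − 2.
This completes the inductive step, so |S_n| = 7·2^n − 2 for all n ≥ 0.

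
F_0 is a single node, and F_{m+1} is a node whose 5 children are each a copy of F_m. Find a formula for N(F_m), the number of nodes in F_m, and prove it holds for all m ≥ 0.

Claim: N(F_m) = (5^{m+1} − 1)/4.

Base case: N(F_0) = 1, and (5^{0+1} − 1)/4 = 1.
Assume N(F_j) = (5^{j+1} − 1)/4.
Then N(F_{j+1}) = 1 + 5N(F_j) = 1 + 5·(5^{j+1} − 1)/4 = 1 + (5^{j+2} − 5)/4 = (4 + 5^{j+2} − 5)/4 = (5^{j+2} − 1)/4.
So the formula holds for j+1, and by induction N(F_m) = (5^{m+1} − 1)/4 for all m ≥ 0.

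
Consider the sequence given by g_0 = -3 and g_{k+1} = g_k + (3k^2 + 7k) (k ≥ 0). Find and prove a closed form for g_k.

Claim: g_k = k^3 + 2k^2 − 3k − 3.

Base case: g_0 = -3, and 0^3 + 2·0^2 − 3·0 − 3 = -3.
Assume g_j = j^3 + 2j^2 − 3j − 3.
Then g_{j+1} = g_j + (3j^2 + 7j) = (j^3 + 2j^2 − 3j − 3) + (3j^2 + 7j) = j^3 + 5j^2 + 4j − 3,
and (j+1)^3 + 2·(j+1)^2 − 3·(j+1) − 3 = j^3 + 5j^2 + 4j − 3.
By induction, g_k = k^3 + 2k^2 − 3k − 3 for all k ≥ 0.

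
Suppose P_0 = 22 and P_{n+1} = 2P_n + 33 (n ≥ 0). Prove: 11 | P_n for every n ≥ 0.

Base case: P_0 = 22 = 11·2, so 11 | P_0.
Assume 11 | P_r, so P_r = 11t for some integer t.
Then P_{r+1} = 2P_r + 33 = 2·(11t) + 33 = 11(2t + 3), so 11 | P_{r+1}.
This completes the inductive step, so 11 | P_n for all n ≥ 0.

11 | P_n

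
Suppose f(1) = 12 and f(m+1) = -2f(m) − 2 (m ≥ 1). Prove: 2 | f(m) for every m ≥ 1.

Base case: f(1) = 12 = 2·6, so 2 | f(1).
Assume 2 | f(j), so f(j) = 2t for some integer t.
Then f(j+1) = -2f(j) − 2 = -2·(2t) − 2 = 2(-2t − 1), so 2 | f(j+1).
Hence 2 | f(m) for every m ≥ 1, by induction.

2 | f(m)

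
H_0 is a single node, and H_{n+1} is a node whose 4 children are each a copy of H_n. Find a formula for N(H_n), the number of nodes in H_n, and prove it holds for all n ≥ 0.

Claim: N(H_n) = (4^{n+1} − 1)/3.

Base case: N(H_0) = 1, and (4^{0+1} − 1)/3 = 1.
Assume N(H_r) = (4^{r+1} − 1)/3.
Then N(H_{r+1}) = 1 + 4N(H_r) = 1 + 4·(4^{r+1} − 1)/3 = 1 + (4^{r+2} − 4)/3 = (3 + 4^{r+2} − 4)/3 = (4^{r+2} − 1)/3.
Hence N(H_n) = (4^{n+1} − 1)/3 for every n ≥ 0, by induction.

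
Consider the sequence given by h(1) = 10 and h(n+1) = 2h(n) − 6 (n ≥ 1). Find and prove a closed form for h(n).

Claim: h(n) = 2^{n+1} + 6.

Base case: h(1) = 10, and 2^{1+1} + 6 = 4 + 6 = 10.
Assume h(k) = 2^{k+1} + 6 for some k ≥ 1.
Then h(k+1) = 2h(k) − 6 = 2·(2^{k+1} + 6) − 6 = 2^{k+2} + 12 − 6 = 2^{k+2} + 6.
This completes the inductive step, so h(n) = 2^{n+1} + 6 for all n ≥ 1.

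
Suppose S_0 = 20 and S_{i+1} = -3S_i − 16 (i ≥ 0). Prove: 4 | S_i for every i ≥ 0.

Base case: S_0 = 20 = 4·5, so 4 | S_0.
Assume 4 | S_k, so S_k = 4t for some integer t.
Then S_{k+1} = -3S_k − 16 = -3·(4t) − 16 = 4(-3t − 4), so 4 | S_{k+1}.
Hence 4 | S_i for every i ≥ 0, by induction.

4 | S_i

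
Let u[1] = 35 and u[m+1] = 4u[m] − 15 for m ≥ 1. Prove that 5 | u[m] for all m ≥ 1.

Base case: u[1] = 35 = 5·7, so 5 | u[1].
Assume 5 | u[k], so u[k] = 5t for some integer t.
Then u[k+1] = 4u[k] − 15 = 4·(5t) − 15 = 5(4t − 3), so 5 | u[k+1].
This completes the inductive step, so 5 | u[m] for all m ≥ 1.

5 | u[m]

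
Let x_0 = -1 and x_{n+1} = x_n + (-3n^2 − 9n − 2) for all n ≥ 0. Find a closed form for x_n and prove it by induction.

Claim: x_n = -n^3 − 3n^2 + 2n − 1.

Base case: x_0 = -1, and -0^3 − 3·0^2 + 2·0 − 1 = -1.
Assume x_j = -j^3 − 3j^2 + 2j − 1.
Then x_{j+1} = x_j + (-3j^2 − 9j − 2) = (-j^3 − 3j^2 + 2j − 1) + (-3j^2 − 9j − 2) = -j^3 − 6j^2 − 7j − 3,
and -(j+1)^3 − 3·(j+1)^2 + 2·(j+1) − 1 = -j^3 − 6j^2 − 7j − 3.
This completes the inductive step, so x_n = -n^3 − 3n^2 + 2n − 1 for all n ≥ 0.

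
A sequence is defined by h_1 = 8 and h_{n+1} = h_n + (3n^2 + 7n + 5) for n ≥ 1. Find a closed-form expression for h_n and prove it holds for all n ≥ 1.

Claim: h_n = n^3 + 2n^2 + 2n + 3.

Base case: h_1 = 8, and 1^3 + 2·1^2 + 2·1 + 3 = 8.
Assume h_j = j^3 + 2j^2 + 2j + 3.
Then h_{j+1} = h_j + (3j^2 + 7j + 5) = (j^3 + 2j^2 + 2j + 3) + (3j^2 + 7j + 5) = j^3 + 5j^2 + 9j + 8,
and (j+1)^3 + 2·(j+1)^2 + 2·(j+1) + 3 = j^3 + 5j^2 + 9j + 8.
By induction, h_n = n^3 + 2n^2 + 2n + 3 for all n ≥ 1.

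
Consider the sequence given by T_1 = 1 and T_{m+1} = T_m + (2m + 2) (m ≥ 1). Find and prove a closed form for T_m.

Claim: T_m = m^2 + m − 1.

Base case: T_1 = 1, and 1^2 + 1 − 1 = 1.
Assume T_r = r^2 + r − 1.
Then T_{r+1} = T_r + (2r + 2) = (r^2 + r − 1) + (2r + 2) = r^2 + 3r + 1,
and (r+1)^2 + (r+1) − 1 = r^2 + 3r + 1.
By induction, T_m = m^2 + m − 1 for all m ≥ 1.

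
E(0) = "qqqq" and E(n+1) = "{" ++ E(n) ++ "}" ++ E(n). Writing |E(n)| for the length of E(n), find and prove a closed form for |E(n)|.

Claim: |E(n)| = 6·2^n − 2.

Base case: |E(0)| = 4, and 6·2^0 − 2 = 4.
Assume |E(k)| = 6·2^k − 2.
Then |E(k+1)| = 1 + |E(k)| + 1 + |E(k)| = 2|E(k)| + 2 = 2(6·2^k − 2) + 2 = 6·2^{k+1} − 4 + 2 = 6·2^{k+1} − 2.
Hence |E(n)| = 6·2^n − 2 for every n ≥ 0, by induction.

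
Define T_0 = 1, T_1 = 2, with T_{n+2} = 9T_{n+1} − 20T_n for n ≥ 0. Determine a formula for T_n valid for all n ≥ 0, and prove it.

Claim: T_n = 3·4^n − 2·5^n.

Base cases: T_0 = 1 and 3·4^0 − 2·5^0 = 1; T_1 = 2 and 3·4^1 − 2·5^1 = 2.
Assume T_j = 3·4^j − 2·5^j for all 0 ≤ j ≤ r, where r ≥ 1.
Then T_{r+1} = 9T_r − 20T_{r−1} = 9·(3·4^r − 2·5^r) − 20·(3·4^{r−1} − 2·5^{r−1}) = 3·(9·4 − 20)4^{r−1} − 2·(9·5 − 20)5^{r−1} = 48·4^{r−1} − 50·5^{r−1} = 3·4^{r+1} − 2·5^{r+1}.
By strong induction, T_n = 3·4^n − 2·5^n for all n ≥ 0.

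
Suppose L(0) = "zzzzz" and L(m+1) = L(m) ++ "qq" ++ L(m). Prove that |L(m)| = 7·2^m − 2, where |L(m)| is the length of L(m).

Base case: |L(0)| = 5, and 7·2^0 − 2 = 5.
Assume |L(j)| = 7·2^j − 2.
Then |L(j+1)| = |L(j)| + 2 + |L(j)| = 2|L(j)| + 2 = 2(7·2^j − 2) + 2 = 7·2^{j+1} − 4 + 2 = 7·2^{j+1} − 2.
Hence |L(m)| = 7·2^m − 2 for every m ≥ 0, by induction.

|L(m)| = 7·2^m − 2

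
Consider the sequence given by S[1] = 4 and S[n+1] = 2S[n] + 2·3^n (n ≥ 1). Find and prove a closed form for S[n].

Claim: S[n] = -2^n + 2·3^n.

Base case: S[1] = 4, and -2^1 + 2·3^1 = -2 + 6 = 4.
Assume S[j] = -2^j + 2·3^j for some j ≥ 1.
Then S[j+1] = 2S[j] + 2·3^j = 2·(-2^j + 2·3^j) + 2·3^j = -2^{j+1} + 4·3^j + 2·3^j = -2^{j+1} + 6·3^j = -2^{j+1} + 2·3^{j+1}.
So the formula holds for j+1, and by induction S[n] = -2^n + 2·3^n for all n ≥ 1.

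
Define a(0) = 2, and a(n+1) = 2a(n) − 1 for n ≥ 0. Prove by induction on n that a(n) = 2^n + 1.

Base case: a(0) = 2, and 2^0 + 1 = 1 + 1 = 2.
Assume a(k) = 2^k + 1 for some k ≥ 0.
Then a(k+1) = 2a(k) − 1 = 2·(2^k + 1) − 1 = 2^{k+1} + 2 − 1 = 2^{k+1} + 1.
This completes the inductive step, so a(n) = 2^n + 1 for all n ≥ 0.

a(n) = 2^n + 1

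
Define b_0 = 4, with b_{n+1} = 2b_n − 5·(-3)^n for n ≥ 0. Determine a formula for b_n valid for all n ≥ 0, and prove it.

Claim: b_n = 3·2^n + (-3)^n.

Base case: b_0 = 4, and 3·2^0 + (-3)^0 = 3 + 1 = 4.
Assume b_r = 3·2^r + (-3)^r for some r ≥ 0.
Then b_{r+1} = 2b_r − 5·(-3)^r = 2·(3·2^r + (-3)^r) − 5·(-3)^r = 3·2^{r+1} + 2·(-3)^r − 5·(-3)^r = 3·2^{r+1} − 3·(-3)^r = 3·2^{r+1} + (-3)^{r+1}.
This completes the inductive step, so b_n = 3·2^n + (-3)^n for all n ≥ 0.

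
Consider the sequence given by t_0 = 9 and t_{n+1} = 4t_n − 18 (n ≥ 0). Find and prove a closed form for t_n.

Claim: t_n = 3·4^n + 6.

Base case: t_0 = 9, and 3·4^0 + 6 = 3 + 6 = 9.
Assume t_r = 3·4^r + 6 for some r ≥ 0.
Then t_{r+1} = 4t_r − 18 = 4·(3·4^r + 6) − 18 = 12·4^r + 24 − 18 = 3·4^{r+1} + 6.
This completes the inductive step, so t_n = 3·4^n + 6 for all n ≥ 0.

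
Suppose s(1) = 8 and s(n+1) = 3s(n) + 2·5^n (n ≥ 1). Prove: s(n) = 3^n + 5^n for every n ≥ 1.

Base case: s(1) = 8, and 3^1 + 5^1 = 3 + 5 = 8.
Assume s(m) = 3^m + 5^m for some m ≥ 1.
Then s(m+1) = 3s(m) + 2·5^m = 3·(3^m + 5^m) + 2·5^m = 3^{m+1} + 3·5^m + 2·5^m = 3^{m+1} + 5·5^m = 3^{m+1} + 5^{m+1}.
Hence s(n) = 3^n + 5^n for every n ≥ 1, by induction.

s(n) = 3^n + 5^n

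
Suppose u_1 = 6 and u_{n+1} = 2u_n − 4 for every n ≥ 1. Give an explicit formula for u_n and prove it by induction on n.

Claim: u_n = 2^n + 4.

Base case: u_1 = 6, and 2^1 + 4 = 2 + 4 = 6.
Assume u_k = 2^k + 4 for some k ≥ 1.
Then u_{k+1} = 2u_k − 4 = 2·(2^k + 4) − 4 = 2^{k+1} + 8 − 4 = 2^{k+1} + 4.
By induction, u_n = 2^n + 4 for all n ≥ 1.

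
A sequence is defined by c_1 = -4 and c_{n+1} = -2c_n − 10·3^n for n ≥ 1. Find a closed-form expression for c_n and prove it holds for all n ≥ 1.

Claim: c_n = -(-2)^n − 2·3^n.

Base case: c_1 = -4, and -(-2)^1 − 2·3^1 = 2 − 6 = -4.
Assume c_k = -(-2)^k − 2·3^k for some k ≥ 1.
Then c_{k+1} = -2c_k − 10·3^k = -2·(-(-2)^k − 2·3^k) − 10·3^k = -(-2)^{k+1} + 4·3^k − 10·3^k = -(-2)^{k+1} − 6·3^k = -(-2)^{k+1} − 2·3^{k+1}.
Hence c_n = -(-2)^n − 2·3^n for every n ≥ 1, by induction.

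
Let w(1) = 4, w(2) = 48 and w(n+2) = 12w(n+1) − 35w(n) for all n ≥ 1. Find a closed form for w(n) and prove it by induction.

Claim: w(n) = 2·7^n − 2·5^n.

Base cases: w(1) = 4 and 2·7^1 − 2·5^1 = 4; w(2) = 48 and 2·7^2 − 2·5^2 = 48.
Assume w(j) = 2·7^j − 2·5^j for all 1 ≤ j ≤ k, where k ≥ 2.
Then w(k+1) = 12w(k) − 35w(k−1) = 12·(2·7^k − 2·5^k) − 35·(2·7^{k−1} − 2·5^{k−1}) = 2·(12·7 − 35)7^{k−1} − 2·(12·5 − 35)5^{k−1} = 98·7^{k−1} − 50·5^{k−1} = 2·7^{k+1} − 2·5^{k+1}.
So the formula holds for k+1, and by strong induction w(n) = 2·7^n − 2·5^n for all n ≥ 1.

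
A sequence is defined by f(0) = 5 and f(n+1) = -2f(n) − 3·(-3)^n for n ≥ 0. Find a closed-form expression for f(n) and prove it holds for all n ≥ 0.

Claim: f(n) = 2·(-2)^n + 3·(-3)^n.

Base case: f(0) = 5, and 2·(-2)^0 + 3·(-3)^0 = 2 + 3 = 5.
Assume f(k) = 2·(-2)^k + 3·(-3)^k for some k ≥ 0.
Then f(k+1) = -2f(k) − 3·(-3)^k = -2·(2·(-2)^k + 3·(-3)^k) − 3·(-3)^k = 2·(-2)^{k+1} − 6·(-3)^k − 3·(-3)^k = 2·(-2)^{k+1} − 9·(-3)^k = 2·(-2)^{k+1} + 3·(-3)^{k+1}.
Hence f(n) = 2·(-2)^n + 3·(-3)^n for every n ≥ 0, by induction.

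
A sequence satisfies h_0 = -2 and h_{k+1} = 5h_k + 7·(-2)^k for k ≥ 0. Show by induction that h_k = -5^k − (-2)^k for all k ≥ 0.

Base case: h_0 = -2, and -5^0 − (-2)^0 = -1 − 1 = -2.
Assume h_j = -5^j − (-2)^j for some j ≥ 0.
Then h_{j+1} = 5h_j + 7·(-2)^j = 5·(-5^j − (-2)^j) + 7·(-2)^j = -5^{j+1} − 5·(-2)^j + 7·(-2)^j = -5^{j+1} + 2·(-2)^j = -5^{j+1} − (-2)^{j+1}.
By induction, h_k = -5^k − (-2)^k for all k ≥ 0.

h_k = -5^k − (-2)^k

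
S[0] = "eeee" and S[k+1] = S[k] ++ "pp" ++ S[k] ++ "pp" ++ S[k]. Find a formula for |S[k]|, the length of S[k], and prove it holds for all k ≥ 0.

Claim: |S[k]| = 6·3^k − 2.

Base case: |S[0]| = 4, and 6·3^0 − 2 = 4.
Assume |S[r]| = 6·3^r − 2.
Then |S[r+1]| = 3|S[r]| + 4 = 3(6·3^r − 2) + 4 = 6·3^{r+1} − 6 + 4 = 6·3^{r+1} − 2.
By induction, |S[k]| = 6·3^k − 2 for all k ≥ 0.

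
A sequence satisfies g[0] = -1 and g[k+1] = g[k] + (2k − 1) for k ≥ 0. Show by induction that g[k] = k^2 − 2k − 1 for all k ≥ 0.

Base case: g[0] = -1, and 0^2 − 2·0 − 1 = -1.
Assume g[m] = m^2 − 2m − 1.
Then g[m+1] = g[m] + (2m − 1) = (m^2 − 2m − 1) + (2m − 1) = m^2 − 2,
and (m+1)^2 − 2·(m+1) − 1 = m^2 − 2.
By induction, g[k] = k^2 − 2k − 1 for all k ≥ 0.

g[k] = k^2 − 2k − 1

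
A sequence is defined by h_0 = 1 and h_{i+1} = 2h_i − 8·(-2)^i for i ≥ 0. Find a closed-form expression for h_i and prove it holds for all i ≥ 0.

Claim: h_i = -2^i + 2·(-2)^i.

Base case: h_0 = 1, and -2^0 + 2·(-2)^0 = -1 + 2 = 1.
Assume h_k = -2^k + 2·(-2)^k for some k ≥ 0.
Then h_{k+1} = 2h_k − 8·(-2)^k = 2·(-2^k + 2·(-2)^k) − 8·(-2)^k = -2^{k+1} + 4·(-2)^k − 8·(-2)^k = -2^{k+1} − 4·(-2)^k = -2^{k+1} + 2·(-2)^{k+1}.
By induction, h_i = -2^i + 2·(-2)^i for all i ≥ 0.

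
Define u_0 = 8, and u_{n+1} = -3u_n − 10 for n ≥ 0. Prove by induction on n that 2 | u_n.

Base case: u_0 = 8 = 2·4, so 2 | u_0.
Assume 2 | u_k, so u_k = 2t for some integer t.
Then u_{k+1} = -3u_k − 10 = -3·(2t) − 10 = 2(-3t − 5), so 2 | u_{k+1}.
So the property holds for k+1, and by induction 2 | u_n for all n ≥ 0.

2 | u_n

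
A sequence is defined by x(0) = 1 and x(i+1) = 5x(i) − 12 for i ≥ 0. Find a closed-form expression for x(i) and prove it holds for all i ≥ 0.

Claim: x(i) = -2·5^i + 3.

Base case: x(0) = 1, and -2·5^0 + 3 = -2 + 3 = 1.
Assume x(j) = -2·5^j + 3 for some j ≥ 0.
Then x(j+1) = 5x(j) − 12 = 5·(-2·5^j + 3) − 12 = -10·5^j + 15 − 12 = -2·5^{j+1} + 3.
Hence x(i) = -2·5^i + 3 for every i ≥ 0, by induction.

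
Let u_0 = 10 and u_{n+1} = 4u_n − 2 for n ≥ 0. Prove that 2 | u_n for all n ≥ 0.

Base case: u_0 = 10 = 2·5, so 2 | u_0.
Assume 2 | u_m, so u_m = 2t for some integer t.
Then u_{m+1} = 4u_m − 2 = 4·(2t) − 2 = 2(4t − 1), so 2 | u_{m+1}.
So the property holds for m+1, and by induction 2 | u_n for all n ≥ 0.

2 | u_n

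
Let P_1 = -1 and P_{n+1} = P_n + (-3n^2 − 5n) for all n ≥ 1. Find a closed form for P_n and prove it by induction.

Claim: P_n = -n^3 − n^2 + 2n − 1.

Base case: P_1 = -1, and -1^3 − 1^2 + 2·1 − 1 = -1.
Assume P_k = -k^3 − k^2 + 2k − 1.
Then P_{k+1} = P_k + (-3k^2 − 5k) = (-k^3 − k^2 + 2k − 1) + (-3k^2 − 5k) = -k^3 − 4k^2 − 3k − 1,
and -(k+1)^3 − (k+1)^2 + 2·(k+1) − 1 = -k^3 − 4k^2 − 3k − 1.
By induction, P_n = -n^3 − n^2 + 2n − 1 for all n ≥ 1.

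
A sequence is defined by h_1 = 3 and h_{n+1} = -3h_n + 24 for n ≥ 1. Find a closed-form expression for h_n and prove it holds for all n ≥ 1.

Claim: h_n = (-3)^n + 6.

Base case: h_1 = 3, and (-3)^1 + 6 = -3 + 6 = 3.
Assume h_r = (-3)^r + 6 for some r ≥ 1.
Then h_{r+1} = -3h_r + 24 = -3·((-3)^r + 6) + 24 = -3·(-3)^r − 18 + 24 = (-3)^{r+1} + 6.
So the formula holds for r+1, and by induction h_n = (-3)^n + 6 for all n ≥ 1.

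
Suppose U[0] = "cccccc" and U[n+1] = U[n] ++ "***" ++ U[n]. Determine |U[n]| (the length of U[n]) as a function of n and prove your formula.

Claim: |U[n]| = 9·2^n − 3.

Base case: |U[0]| = 6, and 9·2^0 − 3 = 6.
Assume |U[k]| = 9·2^k − 3.
Then |U[k+1]| = |U[k]| + 3 + |U[k]| = 2|U[k]| + 3 = 2(9·2^k − 3) + 3 = 9·2^{k+1} − 6 + 3 = 9·2^{k+1} − 3.
Hence |U[n]| = 9·2^n − 3 for every n ≥ 0, by induction.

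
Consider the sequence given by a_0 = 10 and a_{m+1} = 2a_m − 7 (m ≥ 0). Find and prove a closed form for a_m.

Claim: a_m = 3·2^m + 7.

Base case: a_0 = 10, and 3·2^0 + 7 = 3 + 7 = 10.
Assume a_r = 3·2^r + 7 for some r ≥ 0.
Then a_{r+1} = 2a_r − 7 = 2·(3·2^r + 7) − 7 = 6·2^r + 14 − 7 = 3·2^{r+1} + 7.
Hence a_m = 3·2^m + 7 for every m ≥ 0, by induction.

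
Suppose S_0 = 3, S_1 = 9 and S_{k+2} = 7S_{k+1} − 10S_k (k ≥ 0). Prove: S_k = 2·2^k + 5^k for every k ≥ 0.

Base cases: S_0 = 3 and 2·2^0 + 5^0 = 3; S_1 = 9 and 2·2^1 + 5^1 = 9.
Assume S_j = 2·2^j + 5^j for all 0 ≤ j ≤ r, where r ≥ 1.
Then S_{r+1} = 7S_r − 10S_{r−1} = 7·(2·2^r + 5^r) − 10·(2·2^{r−1} + 5^{r−1}) = 2·(7·2 − 10)2^{r−1} + (7·5 − 10)5^{r−1} = 8·2^{r−1} + 25·5^{r−1} = 2·2^{r+1} + 5^{r+1}.
By strong induction, S_k = 2·2^k + 5^k for all k ≥ 0.

S_k = 2·2^k + 5^k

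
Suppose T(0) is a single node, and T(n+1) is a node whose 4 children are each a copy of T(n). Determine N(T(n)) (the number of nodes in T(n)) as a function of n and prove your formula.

Claim: N(T(n)) = (4^{n+1} − 1)/3.

Base case: N(T(0)) = 1, and (4^{0+1} − 1)/3 = 1.
Assume N(T(m)) = (4^{m+1} − 1)/3.
Then N(T(m+1)) = 1 + 4N(T(m)) = 1 + 4·(4^{m+1} − 1)/3 = 1 + (4^{m+2} − 4)/3 = (3 + 4^{m+2} − 4)/3 = (4^{m+2} − 1)/3.
So the formula holds for m+1, and by induction N(T(n)) = (4^{n+1} − 1)/3 for all n ≥ 0.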